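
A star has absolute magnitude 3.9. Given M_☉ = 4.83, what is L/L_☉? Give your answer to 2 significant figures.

M − M_☉ = 3.9 − 4.83 = -0.930
L/L_☉ = 10^(−0.4 (M − M_☉)) = 10^0.372 = 2.355

L/L_☉ ≈ 2.4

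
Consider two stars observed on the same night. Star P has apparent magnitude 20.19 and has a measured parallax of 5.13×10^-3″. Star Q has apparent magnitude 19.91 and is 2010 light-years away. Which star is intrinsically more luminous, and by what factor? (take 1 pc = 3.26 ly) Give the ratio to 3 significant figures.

Star P: d = 1/p = 1/5.13×10^-3″ = 194.9 pc
Star P: M = m − 5 log₁₀ d + 5 = 20.19 − 5·2.2899 + 5 = 13.741
Star Q: d = 2010 ly / 3.26 = 616.6 pc
Star Q: M = m − 5 log₁₀ d + 5 = 19.91 − 5·2.7900 + 5 = 10.960
ΔM = M_P − M_Q = 13.741 − (10.960) = 2.780; smaller M is more luminous → Star Q.
L ratio = 10^(0.4 |ΔM|) = 10^1.112 = 12.95

Star Q is more luminous, by a factor of 12.9.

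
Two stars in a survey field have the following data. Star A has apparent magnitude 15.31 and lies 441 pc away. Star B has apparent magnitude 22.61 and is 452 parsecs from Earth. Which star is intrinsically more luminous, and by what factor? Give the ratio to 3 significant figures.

Star A: M = m − 5 log₁₀ d + 5 = 15.31 − 5·2.6444 + 5 = 7.088
Star B: M = m − 5 log₁₀ d + 5 = 22.61 − 5·2.6551 + 5 = 14.334
ΔM = M_A − M_B = 7.088 − (14.334) = -7.247; smaller M is more luminous → Star A.
L ratio = 10^(0.4 |ΔM|) = 10^2.899 = 791.8

Star A is more luminous, by a factor of 792.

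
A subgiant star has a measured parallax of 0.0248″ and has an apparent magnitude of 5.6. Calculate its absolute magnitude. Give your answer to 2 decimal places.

M ≈ 2.57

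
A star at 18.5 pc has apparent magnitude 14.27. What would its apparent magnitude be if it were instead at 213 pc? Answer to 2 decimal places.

Flux ∝ 1/d², so Δm = 5 log₁₀(d₂/d₁) = 5 log₁₀(213/18.5) = 5.306
m₂ = m₁ + Δm = 14.27 + (5.306) = 19.576

m ≈ 19.58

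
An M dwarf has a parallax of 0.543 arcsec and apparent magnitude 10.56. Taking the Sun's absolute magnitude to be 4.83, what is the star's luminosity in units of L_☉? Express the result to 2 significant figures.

L/L_☉ ≈ 1.7×10^-4

d = 1/p = 1/0.543″ = 1.842 pc
M = m − 5 log₁₀ d + 5 = 10.56 − 5·0.2652 + 5 = 14.234
M − M_☉ = 14.234 − 4.83 = 9.404
L/L_☉ = 10^(−0.4 × 9.404) = 1.731×10^-4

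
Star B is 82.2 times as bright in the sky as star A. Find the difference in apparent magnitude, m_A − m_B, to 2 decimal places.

m_A − m_B ≈ 4.79

Pogson: Δm = −2.5 log₁₀(ratio) = −2.5 log₁₀(82.2) = −2.5 × 1.9149 = -4.787
Star B is brighter so has the smaller magnitude: m_A − m_B is positive.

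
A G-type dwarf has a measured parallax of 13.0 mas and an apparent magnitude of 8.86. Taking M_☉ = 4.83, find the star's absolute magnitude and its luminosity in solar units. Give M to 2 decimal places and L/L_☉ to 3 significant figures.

d = 1/p = 1000/13.0 mas = 76.92 pc
M = m − 5 log₁₀ d + 5 = 8.86 − 5·1.8861 + 5 = 4.430
M − M_☉ = 4.430 − 4.83 = -0.400
L/L_☉ = 10^(−0.4 × -0.400) = 1.446

M ≈ 4.43; L/L_☉ ≈ 1.45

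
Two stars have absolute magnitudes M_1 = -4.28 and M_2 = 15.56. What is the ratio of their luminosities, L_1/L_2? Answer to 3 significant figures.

L_1/L_2 ≈ 8.63×10^7

ΔM = M_1 − M_2 = -19.84
L_1/L_2 = 10^(−0.4 ΔM) = 10^7.936 = 8.630×10^7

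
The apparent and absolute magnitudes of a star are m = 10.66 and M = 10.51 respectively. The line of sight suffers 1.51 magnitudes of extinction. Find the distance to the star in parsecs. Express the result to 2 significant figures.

d ≈ 5.3 pc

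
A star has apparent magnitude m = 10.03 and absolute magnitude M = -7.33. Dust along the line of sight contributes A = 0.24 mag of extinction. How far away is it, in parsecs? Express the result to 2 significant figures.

d ≈ 27000 pc

m − M = 5 log₁₀(d/10 pc) + A  ⇒  10.03 − (-7.33) − 0.24 = 5 log₁₀(d/10)
17.120 = 5 log₁₀(d/10)
log₁₀ d = (m − M − A)/5 + 1 = 4.4240
d = 10^4.4240 = 26550 pc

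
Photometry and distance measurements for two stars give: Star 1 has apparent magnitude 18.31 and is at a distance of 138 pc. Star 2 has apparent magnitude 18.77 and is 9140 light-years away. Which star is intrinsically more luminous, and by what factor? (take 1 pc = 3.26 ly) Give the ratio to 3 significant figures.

Star 1: M = m − 5 log₁₀ d + 5 = 18.31 − 5·2.1399 + 5 = 12.611
Star 2: d = 9140 ly / 3.26 = 2804 pc
Star 2: M = m − 5 log₁₀ d + 5 = 18.77 − 5·3.4477 + 5 = 6.531
ΔM = M_1 − M_2 = 12.611 − (6.531) = 6.079; smaller M is more luminous → Star 2.
L ratio = 10^(0.4 |ΔM|) = 10^2.432 = 270.2

Star 2 is more luminous, by a factor of 270.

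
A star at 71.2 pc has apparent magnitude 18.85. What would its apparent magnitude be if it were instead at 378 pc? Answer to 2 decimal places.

m ≈ 22.48

Flux ∝ 1/d², so Δm = 5 log₁₀(d₂/d₁) = 5 log₁₀(378/71.2) = 3.625
m₂ = m₁ + Δm = 18.85 + (3.625) = 22.475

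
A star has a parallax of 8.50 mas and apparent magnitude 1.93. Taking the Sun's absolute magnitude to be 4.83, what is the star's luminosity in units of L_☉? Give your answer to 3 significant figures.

d = 1/p = 1000/8.50 mas = 117.6 pc
M = m − 5 log₁₀ d + 5 = 1.93 − 5·2.0706 + 5 = -3.423
M − M_☉ = -3.423 − 4.83 = -8.253
L/L_☉ = 10^(−0.4 × -8.253) = 2001

L/L_☉ ≈ 2000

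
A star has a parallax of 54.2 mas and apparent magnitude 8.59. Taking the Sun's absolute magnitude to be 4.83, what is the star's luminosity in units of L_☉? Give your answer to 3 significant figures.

d = 1/p = 1000/54.2 mas = 18.45 pc
M = m − 5 log₁₀ d + 5 = 8.59 − 5·1.2660 + 5 = 7.260
M − M_☉ = 7.260 − 4.83 = 2.430
L/L_☉ = 10^(−0.4 × 2.430) = 0.1067

L/L_☉ ≈ 0.107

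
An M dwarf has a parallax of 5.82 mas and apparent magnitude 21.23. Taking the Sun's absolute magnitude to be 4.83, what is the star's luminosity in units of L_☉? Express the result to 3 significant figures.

d = 1/p = 1000/5.82 mas = 171.8 pc
M = m − 5 log₁₀ d + 5 = 21.23 − 5·2.2351 + 5 = 15.055
M − M_☉ = 15.055 − 4.83 = 10.225
L/L_☉ = 10^(−0.4 × 10.225) = 8.131×10^-5

L/L_☉ ≈ 8.13×10^-5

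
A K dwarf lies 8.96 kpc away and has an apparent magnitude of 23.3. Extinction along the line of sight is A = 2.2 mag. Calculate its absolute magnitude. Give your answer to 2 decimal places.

d = 8.96 kpc = 8960 pc
5 log₁₀(d/10 pc) = 5 log₁₀(8960) − 5 = 14.762
M = m − 5 log₁₀(d/10) − A = 23.3 − 14.762 − 2.2 = 6.338

M ≈ 6.34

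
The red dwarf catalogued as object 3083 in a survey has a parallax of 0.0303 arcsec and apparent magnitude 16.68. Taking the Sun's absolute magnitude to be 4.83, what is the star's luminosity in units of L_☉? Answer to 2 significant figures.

d = 1/p = 1/0.0303″ = 33.00 pc
M = m − 5 log₁₀ d + 5 = 16.68 − 5·1.5186 + 5 = 14.087
M − M_☉ = 14.087 − 4.83 = 9.257
L/L_☉ = 10^(−0.4 × 9.257) = 1.982×10^-4

L/L_☉ ≈ 2.0×10^-4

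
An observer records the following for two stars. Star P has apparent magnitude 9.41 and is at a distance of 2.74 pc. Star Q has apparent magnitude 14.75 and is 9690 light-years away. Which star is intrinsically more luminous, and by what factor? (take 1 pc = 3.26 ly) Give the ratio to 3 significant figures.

Star Q is more luminous, by a factor of 8600.

Star P: M = m − 5 log₁₀ d + 5 = 9.41 − 5·0.4378 + 5 = 12.221
Star Q: d = 9690 ly / 3.26 = 2972 pc
Star Q: M = m − 5 log₁₀ d + 5 = 14.75 − 5·3.4731 + 5 = 2.384
ΔM = M_P − M_Q = 12.221 − (2.384) = 9.837; smaller M is more luminous → Star Q.
L ratio = 10^(0.4 |ΔM|) = 10^3.935 = 8604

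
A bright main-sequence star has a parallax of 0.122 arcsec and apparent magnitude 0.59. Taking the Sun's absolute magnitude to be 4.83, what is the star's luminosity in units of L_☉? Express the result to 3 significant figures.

L/L_☉ ≈ 33.4

d = 1/p = 1/0.122″ = 8.197 pc
M = m − 5 log₁₀ d + 5 = 0.59 − 5·0.9136 + 5 = 1.022
M − M_☉ = 1.022 − 4.83 = -3.808
L/L_☉ = 10^(−0.4 × -3.808) = 33.36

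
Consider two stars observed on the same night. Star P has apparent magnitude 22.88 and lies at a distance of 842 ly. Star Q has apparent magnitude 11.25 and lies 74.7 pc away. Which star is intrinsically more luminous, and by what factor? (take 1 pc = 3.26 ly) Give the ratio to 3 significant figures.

Star Q is more luminous, by a factor of 3750.

Star P: d = 842 ly / 3.26 = 258.3 pc
Star P: M = m − 5 log₁₀ d + 5 = 22.88 − 5·2.4121 + 5 = 15.820
Star Q: M = m − 5 log₁₀ d + 5 = 11.25 − 5·1.8733 + 5 = 6.883
ΔM = M_P − M_Q = 15.820 − (6.883) = 8.936; smaller M is more luminous → Star Q.
L ratio = 10^(0.4 |ΔM|) = 10^3.574 = 3754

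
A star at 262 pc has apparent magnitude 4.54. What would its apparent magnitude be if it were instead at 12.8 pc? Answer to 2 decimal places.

m ≈ -2.02

Flux ∝ 1/d², so Δm = 5 log₁₀(d₂/d₁) = 5 log₁₀(12.8/262) = -6.555
m₂ = m₁ + Δm = 4.54 + (-6.555) = -2.015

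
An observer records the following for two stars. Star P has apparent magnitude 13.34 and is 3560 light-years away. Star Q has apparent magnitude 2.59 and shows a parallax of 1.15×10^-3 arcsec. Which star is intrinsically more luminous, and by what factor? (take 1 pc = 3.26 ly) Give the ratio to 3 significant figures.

Star Q is more luminous, by a factor of 12700.

Star P: d = 3560 ly / 3.26 = 1092 pc
Star P: M = m − 5 log₁₀ d + 5 = 13.34 − 5·3.0382 + 5 = 3.149
Star Q: d = 1/p = 1/1.15×10^-3″ = 869.6 pc
Star Q: M = m − 5 log₁₀ d + 5 = 2.59 − 5·2.9393 + 5 = -7.107
ΔM = M_P − M_Q = 3.149 − (-7.107) = 10.255; smaller M is more luminous → Star Q.
L ratio = 10^(0.4 |ΔM|) = 10^4.102 = 12650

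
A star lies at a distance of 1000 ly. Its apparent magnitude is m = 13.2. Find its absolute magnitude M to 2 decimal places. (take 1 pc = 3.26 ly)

M ≈ 5.77

d = 1000 ly / 3.26 = 306.7 pc
5 log₁₀(d/10 pc) = 5 log₁₀(306.7) − 5 = 7.434
M = m − 5 log₁₀(d/10) = 13.2 − 7.434 = 5.766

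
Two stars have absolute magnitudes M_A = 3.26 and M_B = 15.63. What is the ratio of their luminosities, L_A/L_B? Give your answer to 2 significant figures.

ΔM = M_A − M_B = -12.37
L_A/L_B = 10^(−0.4 ΔM) = 10^4.948 = 88720

L_A/L_B ≈ 89000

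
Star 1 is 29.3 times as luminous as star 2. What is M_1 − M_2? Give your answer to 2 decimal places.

M_1 − M_2 ≈ -3.67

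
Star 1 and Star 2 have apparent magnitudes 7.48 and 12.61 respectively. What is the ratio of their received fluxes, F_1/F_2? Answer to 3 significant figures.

Δm = 7.48 − (12.61) = -5.13
Flux ratio = 10^(−0.4 Δm) = 10^(−0.4 × -5.13) = 10^2.052 = 112.7

F_1/F_2 ≈ 113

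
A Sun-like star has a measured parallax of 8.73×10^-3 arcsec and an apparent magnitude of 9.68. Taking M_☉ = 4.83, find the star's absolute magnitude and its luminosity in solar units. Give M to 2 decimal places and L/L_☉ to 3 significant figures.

d = 1/p = 1/8.73×10^-3″ = 114.5 pc
M = m − 5 log₁₀ d + 5 = 9.68 − 5·2.0590 + 5 = 4.385
M − M_☉ = 4.385 − 4.83 = -0.445
L/L_☉ = 10^(−0.4 × -0.445) = 1.507

M ≈ 4.39; L/L_☉ ≈ 1.51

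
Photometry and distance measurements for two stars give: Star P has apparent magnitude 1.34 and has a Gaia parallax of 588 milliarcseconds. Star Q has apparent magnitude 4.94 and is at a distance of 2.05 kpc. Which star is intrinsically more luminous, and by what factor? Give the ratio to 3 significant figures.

Star P: p = 588 mas = 0.588″ → d = 1/p = 1.701 pc
Star P: M = m − 5 log₁₀ d + 5 = 1.34 − 5·0.2306 + 5 = 5.187
Star Q: d = 2.05 kpc = 2050 pc
Star Q: M = m − 5 log₁₀ d + 5 = 4.94 − 5·3.3118 + 5 = -6.619
ΔM = M_P − M_Q = 5.187 − (-6.619) = 11.806; smaller M is more luminous → Star Q.
L ratio = 10^(0.4 |ΔM|) = 10^4.722 = 52750

Star Q is more luminous, by a factor of 52800.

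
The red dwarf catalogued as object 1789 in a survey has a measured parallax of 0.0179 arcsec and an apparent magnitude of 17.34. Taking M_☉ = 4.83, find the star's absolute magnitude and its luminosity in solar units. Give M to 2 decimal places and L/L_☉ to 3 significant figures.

d = 1/p = 1/0.0179″ = 55.87 pc
M = m − 5 log₁₀ d + 5 = 17.34 − 5·1.7471 + 5 = 13.604
M − M_☉ = 13.604 − 4.83 = 8.774
L/L_☉ = 10^(−0.4 × 8.774) = 3.092×10^-4

M ≈ 13.60; L/L_☉ ≈ 3.09×10^-4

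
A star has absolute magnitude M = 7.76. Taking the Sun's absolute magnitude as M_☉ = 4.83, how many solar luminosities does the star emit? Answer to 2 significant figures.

L/L_☉ ≈ 0.067

M − M_☉ = 7.76 − 4.83 = 2.930
L/L_☉ = 10^(−0.4 (M − M_☉)) = 10^-1.172 = 0.06730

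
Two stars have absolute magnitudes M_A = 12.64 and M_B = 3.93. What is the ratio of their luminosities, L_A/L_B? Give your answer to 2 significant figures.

ΔM = M_A − M_B = 8.71
L_A/L_B = 10^(−0.4 ΔM) = 10^-3.484 = 3.281×10^-4

L_A/L_B ≈ 3.3×10^-4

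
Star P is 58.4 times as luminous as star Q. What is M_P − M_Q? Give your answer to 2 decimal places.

M_P − M_Q ≈ -4.42

Pogson: ΔM = −2.5 log₁₀(ratio) = −2.5 log₁₀(58.4) = −2.5 × 1.7664 = -4.416
Star P is brighter, so it has the smaller magnitude: the difference is negative.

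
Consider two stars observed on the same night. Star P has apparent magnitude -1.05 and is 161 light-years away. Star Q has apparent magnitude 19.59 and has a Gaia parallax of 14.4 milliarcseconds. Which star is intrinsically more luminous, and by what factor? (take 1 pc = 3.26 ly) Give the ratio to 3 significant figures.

Star P is more luminous, by a factor of 9.12×10^7.

Star P: d = 161 ly / 3.26 = 49.39 pc
Star P: M = m − 5 log₁₀ d + 5 = -1.05 − 5·1.6936 + 5 = -4.518
Star Q: p = 14.4 mas = 0.0144″ → d = 1/p = 69.44 pc
Star Q: M = m − 5 log₁₀ d + 5 = 19.59 − 5·1.8416 + 5 = 15.382
ΔM = M_P − M_Q = -4.518 − (15.382) = -19.900; smaller M is more luminous → Star P.
L ratio = 10^(0.4 |ΔM|) = 10^7.960 = 9.119×10^7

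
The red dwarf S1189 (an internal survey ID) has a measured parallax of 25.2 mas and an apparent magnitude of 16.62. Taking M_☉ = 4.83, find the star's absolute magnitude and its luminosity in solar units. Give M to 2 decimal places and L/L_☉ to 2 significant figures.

M ≈ 13.63; L/L_☉ ≈ 3.0×10^-4

d = 1/p = 1000/25.2 mas = 39.68 pc
M = m − 5 log₁₀ d + 5 = 16.62 − 5·1.5986 + 5 = 13.627
M − M_☉ = 13.627 − 4.83 = 8.797
L/L_☉ = 10^(−0.4 × 8.797) = 3.028×10^-4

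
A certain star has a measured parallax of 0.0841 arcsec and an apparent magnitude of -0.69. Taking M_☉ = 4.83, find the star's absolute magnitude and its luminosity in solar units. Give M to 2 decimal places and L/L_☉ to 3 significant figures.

M ≈ -1.07; L/L_☉ ≈ 228

d = 1/p = 1/0.0841″ = 11.89 pc
M = m − 5 log₁₀ d + 5 = -0.69 − 5·1.0752 + 5 = -1.066
M − M_☉ = -1.066 − 4.83 = -5.896
L/L_☉ = 10^(−0.4 × -5.896) = 228.2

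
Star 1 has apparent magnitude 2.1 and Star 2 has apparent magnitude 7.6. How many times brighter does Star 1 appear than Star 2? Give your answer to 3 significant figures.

158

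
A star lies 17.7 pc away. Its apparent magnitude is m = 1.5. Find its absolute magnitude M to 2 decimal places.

5 log₁₀(d/10 pc) = 5 log₁₀(17.70) − 5 = 1.240
M = m − 5 log₁₀(d/10) = 1.5 − 1.240 = 0.260

M ≈ 0.26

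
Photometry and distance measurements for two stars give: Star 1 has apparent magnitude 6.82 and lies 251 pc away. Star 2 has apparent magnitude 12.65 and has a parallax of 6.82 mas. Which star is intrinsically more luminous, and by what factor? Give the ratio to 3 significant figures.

Star 1: M = m − 5 log₁₀ d + 5 = 6.82 − 5·2.3997 + 5 = -0.178
Star 2: p = 6.82 mas = 6.82×10^-3″ → d = 1/p = 146.6 pc
Star 2: M = m − 5 log₁₀ d + 5 = 12.65 − 5·2.1662 + 5 = 6.819
ΔM = M_1 − M_2 = -0.178 − (6.819) = -6.997; smaller M is more luminous → Star 1.
L ratio = 10^(0.4 |ΔM|) = 10^2.799 = 629.4

Star 1 is more luminous, by a factor of 629.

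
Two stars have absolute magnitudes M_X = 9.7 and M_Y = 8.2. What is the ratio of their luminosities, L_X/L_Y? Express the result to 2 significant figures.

L_X/L_Y ≈ 0.25

ΔM = M_X − M_Y = 1.5
L_X/L_Y = 10^(−0.4 ΔM) = 10^-0.600 = 0.2512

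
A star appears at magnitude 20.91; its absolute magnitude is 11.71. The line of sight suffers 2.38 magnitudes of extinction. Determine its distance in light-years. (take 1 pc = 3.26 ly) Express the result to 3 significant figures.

d ≈ 754 ly

m − M = 5 log₁₀(d/10 pc) + A  ⇒  20.91 − (11.71) − 2.38 = 5 log₁₀(d/10)
6.820 = 5 log₁₀(d/10)
log₁₀ d = (m − M − A)/5 + 1 = 2.3640
d = 10^2.3640 = 231.2 pc
= 753.7 ly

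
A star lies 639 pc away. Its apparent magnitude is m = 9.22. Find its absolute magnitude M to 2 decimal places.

M ≈ 0.19

5 log₁₀(d/10 pc) = 5 log₁₀(639.0) − 5 = 9.028
M = m − 5 log₁₀(d/10) = 9.22 − 9.028 = 0.192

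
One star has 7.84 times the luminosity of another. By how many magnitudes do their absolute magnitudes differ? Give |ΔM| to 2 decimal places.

|ΔM| ≈ 2.24

Pogson: ΔM = −2.5 log₁₀(ratio) = −2.5 log₁₀(7.84) = −2.5 × 0.8943 = -2.236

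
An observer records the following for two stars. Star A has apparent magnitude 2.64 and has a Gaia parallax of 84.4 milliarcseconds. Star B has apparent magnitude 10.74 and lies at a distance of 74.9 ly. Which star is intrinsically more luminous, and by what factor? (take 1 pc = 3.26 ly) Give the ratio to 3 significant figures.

Star A: p = 84.4 mas = 0.0844″ → d = 1/p = 11.85 pc
Star A: M = m − 5 log₁₀ d + 5 = 2.64 − 5·1.0737 + 5 = 2.272
Star B: d = 74.9 ly / 3.26 = 22.98 pc
Star B: M = m − 5 log₁₀ d + 5 = 10.74 − 5·1.3613 + 5 = 8.934
ΔM = M_A − M_B = 2.272 − (8.934) = -6.662; smaller M is more luminous → Star A.
L ratio = 10^(0.4 |ΔM|) = 10^2.665 = 462.2

Star A is more luminous, by a factor of 462.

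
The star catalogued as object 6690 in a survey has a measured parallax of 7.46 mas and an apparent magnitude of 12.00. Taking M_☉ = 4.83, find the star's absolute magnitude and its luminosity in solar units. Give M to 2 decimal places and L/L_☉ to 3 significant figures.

M ≈ 6.36; L/L_☉ ≈ 0.244

d = 1/p = 1000/7.46 mas = 134.0 pc
M = m − 5 log₁₀ d + 5 = 12.00 − 5·2.1273 + 5 = 6.364
M − M_☉ = 6.364 − 4.83 = 1.534
L/L_☉ = 10^(−0.4 × 1.534) = 0.2435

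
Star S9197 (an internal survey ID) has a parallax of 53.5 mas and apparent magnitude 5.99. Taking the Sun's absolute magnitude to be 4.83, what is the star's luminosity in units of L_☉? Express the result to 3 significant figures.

L/L_☉ ≈ 1.20

d = 1/p = 1000/53.5 mas = 18.69 pc
M = m − 5 log₁₀ d + 5 = 5.99 − 5·1.2716 + 5 = 4.632
M − M_☉ = 4.632 − 4.83 = -0.198
L/L_☉ = 10^(−0.4 × -0.198) = 1.200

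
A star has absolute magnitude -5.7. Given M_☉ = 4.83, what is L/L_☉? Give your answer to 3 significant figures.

L/L_☉ ≈ 16300

M − M_☉ = -5.7 − 4.83 = -10.530
L/L_☉ = 10^(−0.4 (M − M_☉)) = 10^4.212 = 16290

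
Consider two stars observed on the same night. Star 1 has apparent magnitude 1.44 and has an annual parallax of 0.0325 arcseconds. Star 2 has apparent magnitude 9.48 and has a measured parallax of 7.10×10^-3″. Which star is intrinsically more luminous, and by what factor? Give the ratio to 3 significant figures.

Star 1 is more luminous, by a factor of 78.5.

Star 1: d = 1/p = 1/0.0325″ = 30.77 pc
Star 1: M = m − 5 log₁₀ d + 5 = 1.44 − 5·1.4881 + 5 = -1.001
Star 2: d = 1/p = 1/7.10×10^-3″ = 140.8 pc
Star 2: M = m − 5 log₁₀ d + 5 = 9.48 − 5·2.1487 + 5 = 3.736
ΔM = M_1 − M_2 = -1.001 − (3.736) = -4.737; smaller M is more luminous → Star 1.
L ratio = 10^(0.4 |ΔM|) = 10^1.895 = 78.48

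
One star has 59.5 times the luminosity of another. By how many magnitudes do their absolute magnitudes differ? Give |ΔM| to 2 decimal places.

|ΔM| ≈ 4.44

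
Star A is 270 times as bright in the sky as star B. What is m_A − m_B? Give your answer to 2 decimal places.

m_A − m_B ≈ -6.08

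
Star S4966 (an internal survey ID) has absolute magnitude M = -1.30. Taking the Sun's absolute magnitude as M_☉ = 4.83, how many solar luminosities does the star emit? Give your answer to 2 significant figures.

M − M_☉ = -1.30 − 4.83 = -6.130
L/L_☉ = 10^(−0.4 (M − M_☉)) = 10^2.452 = 283.1

L/L_☉ ≈ 280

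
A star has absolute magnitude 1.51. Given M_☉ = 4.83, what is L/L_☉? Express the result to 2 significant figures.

L/L_☉ ≈ 21

M − M_☉ = 1.51 − 4.83 = -3.320
L/L_☉ = 10^(−0.4 (M − M_☉)) = 10^1.328 = 21.28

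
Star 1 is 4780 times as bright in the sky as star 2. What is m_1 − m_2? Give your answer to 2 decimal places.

m_1 − m_2 ≈ -9.20

Pogson: Δm = −2.5 log₁₀(ratio) = −2.5 log₁₀(4780) = −2.5 × 3.6794 = -9.199
Star 1 is brighter, so it has the smaller magnitude: the difference is negative.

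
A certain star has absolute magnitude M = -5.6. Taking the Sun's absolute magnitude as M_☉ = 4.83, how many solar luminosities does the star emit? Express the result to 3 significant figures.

M − M_☉ = -5.6 − 4.83 = -10.430
L/L_☉ = 10^(−0.4 (M − M_☉)) = 10^4.172 = 14860

L/L_☉ ≈ 14900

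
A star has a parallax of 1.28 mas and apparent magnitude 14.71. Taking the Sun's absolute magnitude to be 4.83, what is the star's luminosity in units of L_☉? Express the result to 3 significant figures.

d = 1/p = 1000/1.28 mas = 781.2 pc
M = m − 5 log₁₀ d + 5 = 14.71 − 5·2.8928 + 5 = 5.246
M − M_☉ = 5.246 − 4.83 = 0.416
L/L_☉ = 10^(−0.4 × 0.416) = 0.6817

L/L_☉ ≈ 0.682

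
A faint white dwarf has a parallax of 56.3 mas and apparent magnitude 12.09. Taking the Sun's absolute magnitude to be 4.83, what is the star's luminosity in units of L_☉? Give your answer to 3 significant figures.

d = 1/p = 1000/56.3 mas = 17.76 pc
M = m − 5 log₁₀ d + 5 = 12.09 − 5·1.2495 + 5 = 10.843
M − M_☉ = 10.843 − 4.83 = 6.013
L/L_☉ = 10^(−0.4 × 6.013) = 3.935×10^-3

L/L_☉ ≈ 3.94×10^-3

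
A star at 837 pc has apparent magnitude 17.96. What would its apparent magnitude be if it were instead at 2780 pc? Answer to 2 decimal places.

m ≈ 20.57

Flux ∝ 1/d², so Δm = 5 log₁₀(d₂/d₁) = 5 log₁₀(2780/837) = 2.607
m₂ = m₁ + Δm = 17.96 + (2.607) = 20.567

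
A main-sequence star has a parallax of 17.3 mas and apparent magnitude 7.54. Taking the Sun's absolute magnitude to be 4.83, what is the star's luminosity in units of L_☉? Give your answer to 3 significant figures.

L/L_☉ ≈ 2.75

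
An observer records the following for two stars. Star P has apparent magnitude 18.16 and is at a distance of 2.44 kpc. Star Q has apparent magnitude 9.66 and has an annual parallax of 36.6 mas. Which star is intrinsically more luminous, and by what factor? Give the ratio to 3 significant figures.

Star P: d = 2.44 kpc = 2440 pc
Star P: M = m − 5 log₁₀ d + 5 = 18.16 − 5·3.3874 + 5 = 6.223
Star Q: p = 36.6 mas = 0.0366″ → d = 1/p = 27.32 pc
Star Q: M = m − 5 log₁₀ d + 5 = 9.66 − 5·1.4365 + 5 = 7.477
ΔM = M_P − M_Q = 6.223 − (7.477) = -1.254; smaller M is more luminous → Star P.
L ratio = 10^(0.4 |ΔM|) = 10^0.502 = 3.175

Star P is more luminous, by a factor of 3.17.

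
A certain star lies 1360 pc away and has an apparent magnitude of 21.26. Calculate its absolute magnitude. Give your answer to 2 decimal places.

5 log₁₀(d/10 pc) = 5 log₁₀(1360) − 5 = 10.668
M = m − 5 log₁₀(d/10) = 21.26 − 10.668 = 10.592

M ≈ 10.59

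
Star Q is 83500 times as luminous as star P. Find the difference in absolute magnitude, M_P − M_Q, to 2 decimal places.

M_P − M_Q ≈ 12.30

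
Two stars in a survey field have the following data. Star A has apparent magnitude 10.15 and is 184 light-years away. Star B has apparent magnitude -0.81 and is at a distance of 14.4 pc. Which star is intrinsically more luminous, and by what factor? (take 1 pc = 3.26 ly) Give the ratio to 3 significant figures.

Star B is more luminous, by a factor of 1580.

Star A: d = 184 ly / 3.26 = 56.44 pc
Star A: M = m − 5 log₁₀ d + 5 = 10.15 − 5·1.7516 + 5 = 6.392
Star B: M = m − 5 log₁₀ d + 5 = -0.81 − 5·1.1584 + 5 = -1.602
ΔM = M_A − M_B = 6.392 − (-1.602) = 7.994; smaller M is more luminous → Star B.
L ratio = 10^(0.4 |ΔM|) = 10^3.198 = 1576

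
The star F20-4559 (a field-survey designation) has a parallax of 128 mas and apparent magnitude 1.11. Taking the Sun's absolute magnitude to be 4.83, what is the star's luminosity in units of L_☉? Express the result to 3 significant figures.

d = 1/p = 1000/128 mas = 7.812 pc
M = m − 5 log₁₀ d + 5 = 1.11 − 5·0.8928 + 5 = 1.646
M − M_☉ = 1.646 − 4.83 = -3.184
L/L_☉ = 10^(−0.4 × -3.184) = 18.78

L/L_☉ ≈ 18.8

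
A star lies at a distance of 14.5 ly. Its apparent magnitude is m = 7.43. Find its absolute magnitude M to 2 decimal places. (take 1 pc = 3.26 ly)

M ≈ 9.19

d = 14.5 ly / 3.26 = 4.448 pc
5 log₁₀(d/10 pc) = 5 log₁₀(4.448) − 5 = -1.759
M = m − 5 log₁₀(d/10) = 7.43 + 1.759 = 9.189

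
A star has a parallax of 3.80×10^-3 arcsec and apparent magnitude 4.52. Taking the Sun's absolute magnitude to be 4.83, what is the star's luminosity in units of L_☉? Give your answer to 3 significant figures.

d = 1/p = 1/3.80×10^-3″ = 263.2 pc
M = m − 5 log₁₀ d + 5 = 4.52 − 5·2.4202 + 5 = -2.581
M − M_☉ = -2.581 − 4.83 = -7.411
L/L_☉ = 10^(−0.4 × -7.411) = 921.4

L/L_☉ ≈ 921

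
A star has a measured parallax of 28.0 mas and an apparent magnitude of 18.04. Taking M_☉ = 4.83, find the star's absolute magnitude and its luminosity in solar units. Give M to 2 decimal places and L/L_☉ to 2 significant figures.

M ≈ 15.28; L/L_☉ ≈ 6.6×10^-5

d = 1/p = 1000/28.0 mas = 35.71 pc
M = m − 5 log₁₀ d + 5 = 18.04 − 5·1.5528 + 5 = 15.276
M − M_☉ = 15.276 − 4.83 = 10.446
L/L_☉ = 10^(−0.4 × 10.446) = 6.633×10^-5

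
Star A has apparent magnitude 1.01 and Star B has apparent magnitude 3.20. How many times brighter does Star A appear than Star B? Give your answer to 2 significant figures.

7.5

Magnitude difference = -2.19
Flux ratio = 10^(−0.4 Δm) = 10^(−0.4 × -2.19) = 10^0.876 = 7.516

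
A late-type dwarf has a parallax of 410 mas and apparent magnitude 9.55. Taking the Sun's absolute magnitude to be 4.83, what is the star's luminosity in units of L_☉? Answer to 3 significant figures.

L/L_☉ ≈ 7.70×10^-4

d = 1/p = 1000/410 mas = 2.439 pc
M = m − 5 log₁₀ d + 5 = 9.55 − 5·0.3872 + 5 = 12.614
M − M_☉ = 12.614 − 4.83 = 7.784
L/L_☉ = 10^(−0.4 × 7.784) = 7.699×10^-4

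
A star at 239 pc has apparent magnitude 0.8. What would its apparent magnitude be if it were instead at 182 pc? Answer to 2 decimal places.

Flux ∝ 1/d², so Δm = 5 log₁₀(d₂/d₁) = 5 log₁₀(182/239) = -0.592
m₂ = m₁ + Δm = 0.8 + (-0.592) = 0.208

m ≈ 0.21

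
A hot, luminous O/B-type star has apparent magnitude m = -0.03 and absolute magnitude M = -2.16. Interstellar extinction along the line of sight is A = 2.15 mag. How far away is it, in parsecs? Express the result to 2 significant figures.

d ≈ 9.9 pc

m − M = 5 log₁₀(d/10 pc) + A  ⇒  -0.03 − (-2.16) − 2.15 = 5 log₁₀(d/10)
-0.020 = 5 log₁₀(d/10)
log₁₀ d = (m − M − A)/5 + 1 = 0.9960
d = 10^0.9960 = 9.908 pc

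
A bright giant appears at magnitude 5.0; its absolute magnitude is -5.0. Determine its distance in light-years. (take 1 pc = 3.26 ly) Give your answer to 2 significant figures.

d ≈ 3300 ly

Distance modulus: m − M = 5.0 − (-5.0) = 10.000
m − M = 5 log₁₀ d − 5
log₁₀ d = (m − M)/5 + 1 = 3.0000
d = 10^3.0000 = 1000 pc
= 3260 ly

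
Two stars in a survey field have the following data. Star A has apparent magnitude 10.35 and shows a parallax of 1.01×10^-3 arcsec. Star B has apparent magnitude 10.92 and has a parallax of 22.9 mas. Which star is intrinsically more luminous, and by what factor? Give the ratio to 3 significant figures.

Star A: d = 1/p = 1/1.01×10^-3″ = 990.1 pc
Star A: M = m − 5 log₁₀ d + 5 = 10.35 − 5·2.9957 + 5 = 0.372
Star B: p = 22.9 mas = 0.0229″ → d = 1/p = 43.67 pc
Star B: M = m − 5 log₁₀ d + 5 = 10.92 − 5·1.6402 + 5 = 7.719
ΔM = M_A − M_B = 0.372 − (7.719) = -7.348; smaller M is more luminous → Star A.
L ratio = 10^(0.4 |ΔM|) = 10^2.939 = 869.0

Star A is more luminous, by a factor of 869.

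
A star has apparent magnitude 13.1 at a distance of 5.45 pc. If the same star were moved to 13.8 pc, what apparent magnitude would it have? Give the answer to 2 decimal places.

Flux ∝ 1/d², so Δm = 5 log₁₀(d₂/d₁) = 5 log₁₀(13.8/5.45) = 2.017
m₂ = m₁ + Δm = 13.1 + (2.017) = 15.117

m ≈ 15.12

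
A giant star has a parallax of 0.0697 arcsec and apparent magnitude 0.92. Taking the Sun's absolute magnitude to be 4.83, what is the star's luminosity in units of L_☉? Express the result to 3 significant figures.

L/L_☉ ≈ 75.4

d = 1/p = 1/0.0697″ = 14.35 pc
M = m − 5 log₁₀ d + 5 = 0.92 − 5·1.1568 + 5 = 0.136
M − M_☉ = 0.136 − 4.83 = -4.694
L/L_☉ = 10^(−0.4 × -4.694) = 75.43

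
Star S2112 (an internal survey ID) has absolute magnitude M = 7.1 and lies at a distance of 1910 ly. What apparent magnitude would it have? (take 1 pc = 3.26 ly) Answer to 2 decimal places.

m ≈ 15.94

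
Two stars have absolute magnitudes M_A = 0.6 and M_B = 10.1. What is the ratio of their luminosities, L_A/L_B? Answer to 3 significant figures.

L_A/L_B ≈ 6310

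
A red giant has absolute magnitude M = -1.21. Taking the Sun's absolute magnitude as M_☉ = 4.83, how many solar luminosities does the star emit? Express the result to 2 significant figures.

M − M_☉ = -1.21 − 4.83 = -6.040
L/L_☉ = 10^(−0.4 (M − M_☉)) = 10^2.416 = 260.6

L/L_☉ ≈ 260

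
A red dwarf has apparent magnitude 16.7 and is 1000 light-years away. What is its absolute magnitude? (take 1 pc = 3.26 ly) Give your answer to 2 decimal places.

d = 1000 ly / 3.26 = 306.7 pc
5 log₁₀(d/10 pc) = 5 log₁₀(306.7) − 5 = 7.434
M = m − 5 log₁₀(d/10) = 16.7 − 7.434 = 9.266

M ≈ 9.27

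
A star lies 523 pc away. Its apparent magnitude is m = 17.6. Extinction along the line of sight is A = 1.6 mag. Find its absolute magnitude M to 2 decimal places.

M ≈ 7.41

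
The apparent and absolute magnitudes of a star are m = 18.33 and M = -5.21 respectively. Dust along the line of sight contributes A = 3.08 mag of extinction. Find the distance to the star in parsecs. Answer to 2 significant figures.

m − M = 5 log₁₀(d/10 pc) + A  ⇒  18.33 − (-5.21) − 3.08 = 5 log₁₀(d/10)
20.460 = 5 log₁₀(d/10)
log₁₀ d = (m − M − A)/5 + 1 = 5.0920
d = 10^5.0920 = 123600 pc

d ≈ 120000 pc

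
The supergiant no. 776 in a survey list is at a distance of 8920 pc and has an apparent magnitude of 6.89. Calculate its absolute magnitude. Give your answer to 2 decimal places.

M ≈ -7.86

5 log₁₀(d/10 pc) = 5 log₁₀(8920) − 5 = 14.752
M = m − 5 log₁₀(d/10) = 6.89 − 14.752 = -7.862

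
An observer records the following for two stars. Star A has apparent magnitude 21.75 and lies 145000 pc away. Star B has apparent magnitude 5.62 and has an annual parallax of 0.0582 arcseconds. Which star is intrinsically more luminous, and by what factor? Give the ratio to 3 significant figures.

Star A is more luminous, by a factor of 25.2.

Star A: M = m − 5 log₁₀ d + 5 = 21.75 − 5·5.1614 + 5 = 0.943
Star B: d = 1/p = 1/0.0582″ = 17.18 pc
Star B: M = m − 5 log₁₀ d + 5 = 5.62 − 5·1.2351 + 5 = 4.445
ΔM = M_A − M_B = 0.943 − (4.445) = -3.501; smaller M is more luminous → Star A.
L ratio = 10^(0.4 |ΔM|) = 10^1.401 = 25.15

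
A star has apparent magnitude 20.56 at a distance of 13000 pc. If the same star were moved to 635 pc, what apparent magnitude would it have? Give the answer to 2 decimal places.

Flux ∝ 1/d², so Δm = 5 log₁₀(d₂/d₁) = 5 log₁₀(635/13000) = -6.556
m₂ = m₁ + Δm = 20.56 + (-6.556) = 14.004

m ≈ 14.00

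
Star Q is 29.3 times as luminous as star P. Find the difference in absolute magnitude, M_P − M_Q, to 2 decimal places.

M_P − M_Q ≈ 3.67

Pogson: ΔM = −2.5 log₁₀(ratio) = −2.5 log₁₀(29.3) = −2.5 × 1.4669 = -3.667
Star Q is brighter so has the smaller magnitude: M_P − M_Q is positive.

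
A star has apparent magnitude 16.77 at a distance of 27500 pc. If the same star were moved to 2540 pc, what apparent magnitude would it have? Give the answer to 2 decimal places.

Flux ∝ 1/d², so Δm = 5 log₁₀(d₂/d₁) = 5 log₁₀(2540/27500) = -5.172
m₂ = m₁ + Δm = 16.77 + (-5.172) = 11.598

m ≈ 11.60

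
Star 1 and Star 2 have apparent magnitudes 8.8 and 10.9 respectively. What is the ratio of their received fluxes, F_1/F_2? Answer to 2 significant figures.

F_1/F_2 ≈ 6.9

Δm = 8.8 − (10.9) = -2.1
Flux ratio = 10^(−0.4 Δm) = 10^(−0.4 × -2.1) = 10^0.840 = 6.918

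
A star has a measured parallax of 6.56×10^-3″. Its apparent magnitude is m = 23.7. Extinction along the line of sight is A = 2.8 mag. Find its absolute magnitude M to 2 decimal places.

M ≈ 14.98

d = 1/p = 1/6.56×10^-3″ = 152.4 pc
5 log₁₀(d/10 pc) = 5 log₁₀(152.4) − 5 = 5.915
M = m − 5 log₁₀(d/10) − A = 23.7 − 5.915 − 2.8 = 14.985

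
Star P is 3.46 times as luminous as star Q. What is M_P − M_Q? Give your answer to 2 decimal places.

M_P − M_Q ≈ -1.35

Pogson: ΔM = −2.5 log₁₀(ratio) = −2.5 log₁₀(3.46) = −2.5 × 0.5391 = -1.348
Star P is brighter, so it has the smaller magnitude: the difference is negative.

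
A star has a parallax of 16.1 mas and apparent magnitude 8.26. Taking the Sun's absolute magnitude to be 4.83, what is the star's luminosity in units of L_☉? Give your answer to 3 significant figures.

d = 1/p = 1000/16.1 mas = 62.11 pc
M = m − 5 log₁₀ d + 5 = 8.26 − 5·1.7932 + 5 = 4.294
M − M_☉ = 4.294 − 4.83 = -0.536
L/L_☉ = 10^(−0.4 × -0.536) = 1.638

L/L_☉ ≈ 1.64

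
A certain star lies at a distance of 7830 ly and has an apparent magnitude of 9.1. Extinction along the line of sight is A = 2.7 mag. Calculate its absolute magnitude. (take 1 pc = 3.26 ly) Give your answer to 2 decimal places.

d = 7830 ly / 3.26 = 2402 pc
5 log₁₀(d/10 pc) = 5 log₁₀(2402) − 5 = 11.903
M = m − 5 log₁₀(d/10) − A = 9.1 − 11.903 − 2.7 = -5.503

M ≈ -5.50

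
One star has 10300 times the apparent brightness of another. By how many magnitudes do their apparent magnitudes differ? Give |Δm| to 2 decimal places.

|Δm| ≈ 10.03

Pogson: Δm = −2.5 log₁₀(ratio) = −2.5 log₁₀(10300) = −2.5 × 4.0128 = -10.032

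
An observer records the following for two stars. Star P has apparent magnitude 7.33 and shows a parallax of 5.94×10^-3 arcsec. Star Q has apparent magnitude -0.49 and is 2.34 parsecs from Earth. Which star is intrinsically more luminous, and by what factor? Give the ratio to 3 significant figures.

Star P: d = 1/p = 1/5.94×10^-3″ = 168.4 pc
Star P: M = m − 5 log₁₀ d + 5 = 7.33 − 5·2.2262 + 5 = 1.199
Star Q: M = m − 5 log₁₀ d + 5 = -0.49 − 5·0.3692 + 5 = 2.664
ΔM = M_P − M_Q = 1.199 − (2.664) = -1.465; smaller M is more luminous → Star P.
L ratio = 10^(0.4 |ΔM|) = 10^0.586 = 3.855

Star P is more luminous, by a factor of 3.85.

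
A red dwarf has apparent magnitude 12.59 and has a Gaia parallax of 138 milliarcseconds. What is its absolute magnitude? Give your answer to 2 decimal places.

M ≈ 13.29

p = 138 mas = 0.138″ → d = 1/p = 7.246 pc
5 log₁₀(d/10 pc) = 5 log₁₀(7.246) − 5 = -0.699
M = m − 5 log₁₀(d/10) = 12.59 + 0.699 = 13.289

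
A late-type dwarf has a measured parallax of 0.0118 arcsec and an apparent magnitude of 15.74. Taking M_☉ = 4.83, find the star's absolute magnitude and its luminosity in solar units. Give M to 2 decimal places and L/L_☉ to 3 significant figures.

d = 1/p = 1/0.0118″ = 84.75 pc
M = m − 5 log₁₀ d + 5 = 15.74 − 5·1.9281 + 5 = 11.099
M − M_☉ = 11.099 − 4.83 = 6.269
L/L_☉ = 10^(−0.4 × 6.269) = 3.106×10^-3

M ≈ 11.10; L/L_☉ ≈ 3.11×10^-3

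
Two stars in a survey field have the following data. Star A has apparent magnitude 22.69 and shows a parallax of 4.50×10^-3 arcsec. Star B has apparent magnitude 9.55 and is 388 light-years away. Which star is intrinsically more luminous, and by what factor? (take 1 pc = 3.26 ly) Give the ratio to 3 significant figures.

Star A: d = 1/p = 1/4.50×10^-3″ = 222.2 pc
Star A: M = m − 5 log₁₀ d + 5 = 22.69 − 5·2.3468 + 5 = 15.956
Star B: d = 388 ly / 3.26 = 119.0 pc
Star B: M = m − 5 log₁₀ d + 5 = 9.55 − 5·2.0756 + 5 = 4.172
ΔM = M_A − M_B = 15.956 − (4.172) = 11.784; smaller M is more luminous → Star B.
L ratio = 10^(0.4 |ΔM|) = 10^4.714 = 51720

Star B is more luminous, by a factor of 51700.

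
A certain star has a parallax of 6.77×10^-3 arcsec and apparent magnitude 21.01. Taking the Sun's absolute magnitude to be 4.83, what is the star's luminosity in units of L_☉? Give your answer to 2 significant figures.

L/L_☉ ≈ 7.4×10^-5

d = 1/p = 1/6.77×10^-3″ = 147.7 pc
M = m − 5 log₁₀ d + 5 = 21.01 − 5·2.1694 + 5 = 15.163
M − M_☉ = 15.163 − 4.83 = 10.333
L/L_☉ = 10^(−0.4 × 10.333) = 7.359×10^-5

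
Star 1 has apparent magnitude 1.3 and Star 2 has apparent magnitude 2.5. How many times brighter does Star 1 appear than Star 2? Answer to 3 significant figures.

3.02

Magnitude difference = -1.2
Flux ratio = 10^(−0.4 Δm) = 10^(−0.4 × -1.2) = 10^0.480 = 3.020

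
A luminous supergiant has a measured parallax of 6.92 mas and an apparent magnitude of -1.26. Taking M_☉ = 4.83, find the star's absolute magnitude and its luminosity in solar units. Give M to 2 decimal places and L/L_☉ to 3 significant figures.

M ≈ -7.06; L/L_☉ ≈ 57000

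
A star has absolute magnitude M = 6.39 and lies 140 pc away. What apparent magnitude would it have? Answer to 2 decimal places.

m ≈ 12.12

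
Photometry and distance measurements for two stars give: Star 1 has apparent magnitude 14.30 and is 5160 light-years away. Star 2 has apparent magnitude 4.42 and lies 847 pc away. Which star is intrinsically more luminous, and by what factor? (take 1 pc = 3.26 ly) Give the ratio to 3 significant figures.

Star 2 is more luminous, by a factor of 2560.

Star 1: d = 5160 ly / 3.26 = 1583 pc
Star 1: M = m − 5 log₁₀ d + 5 = 14.30 − 5·3.1994 + 5 = 3.303
Star 2: M = m − 5 log₁₀ d + 5 = 4.42 − 5·2.9279 + 5 = -5.219
ΔM = M_1 − M_2 = 3.303 − (-5.219) = 8.522; smaller M is more luminous → Star 2.
L ratio = 10^(0.4 |ΔM|) = 10^3.409 = 2564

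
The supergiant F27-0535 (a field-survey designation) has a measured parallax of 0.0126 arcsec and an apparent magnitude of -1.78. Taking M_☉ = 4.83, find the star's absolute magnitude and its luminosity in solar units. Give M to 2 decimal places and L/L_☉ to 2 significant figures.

M ≈ -6.28; L/L_☉ ≈ 28000

d = 1/p = 1/0.0126″ = 79.37 pc
M = m − 5 log₁₀ d + 5 = -1.78 − 5·1.8996 + 5 = -6.278
M − M_☉ = -6.278 − 4.83 = -11.108
L/L_☉ = 10^(−0.4 × -11.108) = 27750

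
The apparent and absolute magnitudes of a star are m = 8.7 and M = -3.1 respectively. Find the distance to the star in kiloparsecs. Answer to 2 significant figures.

Distance modulus: m − M = 8.7 − (-3.1) = 11.800
m − M = 5 log₁₀ d − 5
log₁₀ d = (m − M)/5 + 1 = 3.3600
d = 10^3.3600 = 2291 pc
= 2.291 kpc

d ≈ 2.3 kpc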